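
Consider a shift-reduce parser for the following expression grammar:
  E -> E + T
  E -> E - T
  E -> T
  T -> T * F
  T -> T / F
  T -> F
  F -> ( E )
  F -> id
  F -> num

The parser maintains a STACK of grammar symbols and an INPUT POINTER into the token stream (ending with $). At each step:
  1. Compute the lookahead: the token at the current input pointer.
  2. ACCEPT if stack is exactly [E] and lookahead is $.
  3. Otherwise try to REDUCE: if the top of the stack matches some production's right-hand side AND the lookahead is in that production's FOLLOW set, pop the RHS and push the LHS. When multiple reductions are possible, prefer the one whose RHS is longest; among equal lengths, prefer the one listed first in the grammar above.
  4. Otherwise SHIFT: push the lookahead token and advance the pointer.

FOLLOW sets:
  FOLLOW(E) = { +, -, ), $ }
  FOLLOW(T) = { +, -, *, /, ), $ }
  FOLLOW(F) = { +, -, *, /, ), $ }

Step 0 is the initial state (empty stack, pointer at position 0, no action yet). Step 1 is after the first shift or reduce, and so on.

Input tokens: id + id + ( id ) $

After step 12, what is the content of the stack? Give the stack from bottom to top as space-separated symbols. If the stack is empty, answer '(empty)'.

Step 1: shift id. Stack=[id] ptr=1 lookahead=+ remaining=[+ id + ( id ) $]
Step 2: reduce F->id. Stack=[F] ptr=1 lookahead=+ remaining=[+ id + ( id ) $]
Step 3: reduce T->F. Stack=[T] ptr=1 lookahead=+ remaining=[+ id + ( id ) $]
Step 4: reduce E->T. Stack=[E] ptr=1 lookahead=+ remaining=[+ id + ( id ) $]
Step 5: shift +. Stack=[E +] ptr=2 lookahead=id remaining=[id + ( id ) $]
Step 6: shift id. Stack=[E + id] ptr=3 lookahead=+ remaining=[+ ( id ) $]
Step 7: reduce F->id. Stack=[E + F] ptr=3 lookahead=+ remaining=[+ ( id ) $]
Step 8: reduce T->F. Stack=[E + T] ptr=3 lookahead=+ remaining=[+ ( id ) $]
Step 9: reduce E->E + T. Stack=[E] ptr=3 lookahead=+ remaining=[+ ( id ) $]
Step 10: shift +. Stack=[E +] ptr=4 lookahead=( remaining=[( id ) $]
Step 11: shift (. Stack=[E + (] ptr=5 lookahead=id remaining=[id ) $]
Step 12: shift id. Stack=[E + ( id] ptr=6 lookahead=) remaining=[) $]

Answer: E + ( id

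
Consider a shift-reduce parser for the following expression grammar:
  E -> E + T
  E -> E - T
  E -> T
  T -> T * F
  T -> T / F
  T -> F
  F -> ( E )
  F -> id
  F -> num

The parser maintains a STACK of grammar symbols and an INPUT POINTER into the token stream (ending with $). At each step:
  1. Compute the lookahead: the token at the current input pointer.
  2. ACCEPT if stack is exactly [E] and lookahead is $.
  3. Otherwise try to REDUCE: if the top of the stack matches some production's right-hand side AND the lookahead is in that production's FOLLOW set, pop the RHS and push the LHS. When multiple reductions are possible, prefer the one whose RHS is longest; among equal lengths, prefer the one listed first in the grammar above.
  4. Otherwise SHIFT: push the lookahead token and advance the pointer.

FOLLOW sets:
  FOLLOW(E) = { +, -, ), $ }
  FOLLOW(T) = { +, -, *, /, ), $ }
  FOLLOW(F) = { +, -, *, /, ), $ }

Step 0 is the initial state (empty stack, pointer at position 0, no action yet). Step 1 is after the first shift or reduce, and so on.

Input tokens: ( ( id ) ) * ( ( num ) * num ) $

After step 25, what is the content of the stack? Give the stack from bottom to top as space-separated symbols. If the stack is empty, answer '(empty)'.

Answer: T * ( T * num

Derivation:
Step 1: shift (. Stack=[(] ptr=1 lookahead=( remaining=[( id ) ) * ( ( num ) * num ) $]
Step 2: shift (. Stack=[( (] ptr=2 lookahead=id remaining=[id ) ) * ( ( num ) * num ) $]
Step 3: shift id. Stack=[( ( id] ptr=3 lookahead=) remaining=[) ) * ( ( num ) * num ) $]
Step 4: reduce F->id. Stack=[( ( F] ptr=3 lookahead=) remaining=[) ) * ( ( num ) * num ) $]
Step 5: reduce T->F. Stack=[( ( T] ptr=3 lookahead=) remaining=[) ) * ( ( num ) * num ) $]
Step 6: reduce E->T. Stack=[( ( E] ptr=3 lookahead=) remaining=[) ) * ( ( num ) * num ) $]
Step 7: shift ). Stack=[( ( E )] ptr=4 lookahead=) remaining=[) * ( ( num ) * num ) $]
Step 8: reduce F->( E ). Stack=[( F] ptr=4 lookahead=) remaining=[) * ( ( num ) * num ) $]
Step 9: reduce T->F. Stack=[( T] ptr=4 lookahead=) remaining=[) * ( ( num ) * num ) $]
Step 10: reduce E->T. Stack=[( E] ptr=4 lookahead=) remaining=[) * ( ( num ) * num ) $]
Step 11: shift ). Stack=[( E )] ptr=5 lookahead=* remaining=[* ( ( num ) * num ) $]
Step 12: reduce F->( E ). Stack=[F] ptr=5 lookahead=* remaining=[* ( ( num ) * num ) $]
Step 13: reduce T->F. Stack=[T] ptr=5 lookahead=* remaining=[* ( ( num ) * num ) $]
Step 14: shift *. Stack=[T *] ptr=6 lookahead=( remaining=[( ( num ) * num ) $]
Step 15: shift (. Stack=[T * (] ptr=7 lookahead=( remaining=[( num ) * num ) $]
Step 16: shift (. Stack=[T * ( (] ptr=8 lookahead=num remaining=[num ) * num ) $]
Step 17: shift num. Stack=[T * ( ( num] ptr=9 lookahead=) remaining=[) * num ) $]
Step 18: reduce F->num. Stack=[T * ( ( F] ptr=9 lookahead=) remaining=[) * num ) $]
Step 19: reduce T->F. Stack=[T * ( ( T] ptr=9 lookahead=) remaining=[) * num ) $]
Step 20: reduce E->T. Stack=[T * ( ( E] ptr=9 lookahead=) remaining=[) * num ) $]
Step 21: shift ). Stack=[T * ( ( E )] ptr=10 lookahead=* remaining=[* num ) $]
Step 22: reduce F->( E ). Stack=[T * ( F] ptr=10 lookahead=* remaining=[* num ) $]
Step 23: reduce T->F. Stack=[T * ( T] ptr=10 lookahead=* remaining=[* num ) $]
Step 24: shift *. Stack=[T * ( T *] ptr=11 lookahead=num remaining=[num ) $]
Step 25: shift num. Stack=[T * ( T * num] ptr=12 lookahead=) remaining=[) $]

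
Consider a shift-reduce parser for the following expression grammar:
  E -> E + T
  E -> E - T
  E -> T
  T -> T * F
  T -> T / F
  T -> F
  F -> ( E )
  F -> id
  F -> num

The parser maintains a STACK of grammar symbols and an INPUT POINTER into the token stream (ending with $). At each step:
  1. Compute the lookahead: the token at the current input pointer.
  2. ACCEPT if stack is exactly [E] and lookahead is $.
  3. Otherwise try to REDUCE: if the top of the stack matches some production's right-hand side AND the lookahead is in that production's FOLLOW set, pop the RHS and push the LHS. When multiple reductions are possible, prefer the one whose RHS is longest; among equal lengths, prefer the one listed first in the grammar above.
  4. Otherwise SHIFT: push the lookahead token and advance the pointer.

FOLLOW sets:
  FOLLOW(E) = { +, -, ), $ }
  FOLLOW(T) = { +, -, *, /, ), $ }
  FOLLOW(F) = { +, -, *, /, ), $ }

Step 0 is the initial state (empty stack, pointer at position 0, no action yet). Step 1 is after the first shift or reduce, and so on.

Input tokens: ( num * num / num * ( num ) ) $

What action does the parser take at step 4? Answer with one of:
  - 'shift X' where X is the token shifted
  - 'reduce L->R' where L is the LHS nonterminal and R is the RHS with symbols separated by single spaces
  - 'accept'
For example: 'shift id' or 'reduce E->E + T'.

Step 1: shift (. Stack=[(] ptr=1 lookahead=num remaining=[num * num / num * ( num ) ) $]
Step 2: shift num. Stack=[( num] ptr=2 lookahead=* remaining=[* num / num * ( num ) ) $]
Step 3: reduce F->num. Stack=[( F] ptr=2 lookahead=* remaining=[* num / num * ( num ) ) $]
Step 4: reduce T->F. Stack=[( T] ptr=2 lookahead=* remaining=[* num / num * ( num ) ) $]

Answer: reduce T->F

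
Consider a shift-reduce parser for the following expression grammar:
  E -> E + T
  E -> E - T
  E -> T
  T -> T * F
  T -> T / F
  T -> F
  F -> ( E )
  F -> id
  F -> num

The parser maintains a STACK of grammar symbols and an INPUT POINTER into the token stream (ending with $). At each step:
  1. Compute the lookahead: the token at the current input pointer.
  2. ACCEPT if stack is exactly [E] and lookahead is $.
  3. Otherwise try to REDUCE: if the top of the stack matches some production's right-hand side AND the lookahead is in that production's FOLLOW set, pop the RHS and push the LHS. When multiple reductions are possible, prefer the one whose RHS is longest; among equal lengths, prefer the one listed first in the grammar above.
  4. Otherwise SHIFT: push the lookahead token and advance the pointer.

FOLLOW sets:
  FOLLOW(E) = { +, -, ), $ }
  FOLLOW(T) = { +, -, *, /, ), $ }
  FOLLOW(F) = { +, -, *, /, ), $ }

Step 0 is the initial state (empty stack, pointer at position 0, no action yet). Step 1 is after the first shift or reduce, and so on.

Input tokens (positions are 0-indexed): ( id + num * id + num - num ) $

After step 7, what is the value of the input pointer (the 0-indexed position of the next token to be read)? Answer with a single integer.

Answer: 4

Derivation:
Step 1: shift (. Stack=[(] ptr=1 lookahead=id remaining=[id + num * id + num - num ) $]
Step 2: shift id. Stack=[( id] ptr=2 lookahead=+ remaining=[+ num * id + num - num ) $]
Step 3: reduce F->id. Stack=[( F] ptr=2 lookahead=+ remaining=[+ num * id + num - num ) $]
Step 4: reduce T->F. Stack=[( T] ptr=2 lookahead=+ remaining=[+ num * id + num - num ) $]
Step 5: reduce E->T. Stack=[( E] ptr=2 lookahead=+ remaining=[+ num * id + num - num ) $]
Step 6: shift +. Stack=[( E +] ptr=3 lookahead=num remaining=[num * id + num - num ) $]
Step 7: shift num. Stack=[( E + num] ptr=4 lookahead=* remaining=[* id + num - num ) $]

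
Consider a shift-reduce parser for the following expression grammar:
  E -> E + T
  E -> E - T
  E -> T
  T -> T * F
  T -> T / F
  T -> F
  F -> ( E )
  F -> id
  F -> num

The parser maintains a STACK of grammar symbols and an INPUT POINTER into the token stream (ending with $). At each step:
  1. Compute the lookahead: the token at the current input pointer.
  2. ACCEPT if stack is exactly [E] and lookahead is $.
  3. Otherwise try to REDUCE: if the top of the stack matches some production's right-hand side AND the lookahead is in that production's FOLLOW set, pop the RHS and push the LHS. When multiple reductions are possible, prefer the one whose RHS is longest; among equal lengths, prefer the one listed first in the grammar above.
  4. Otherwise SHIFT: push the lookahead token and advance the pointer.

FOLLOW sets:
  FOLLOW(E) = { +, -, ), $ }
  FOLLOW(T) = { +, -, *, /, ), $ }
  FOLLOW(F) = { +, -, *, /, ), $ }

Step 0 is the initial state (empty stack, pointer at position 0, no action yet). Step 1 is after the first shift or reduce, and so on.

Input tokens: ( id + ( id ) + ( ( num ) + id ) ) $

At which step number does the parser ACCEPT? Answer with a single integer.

Answer: 40

Derivation:
Step 1: shift (. Stack=[(] ptr=1 lookahead=id remaining=[id + ( id ) + ( ( num ) + id ) ) $]
Step 2: shift id. Stack=[( id] ptr=2 lookahead=+ remaining=[+ ( id ) + ( ( num ) + id ) ) $]
Step 3: reduce F->id. Stack=[( F] ptr=2 lookahead=+ remaining=[+ ( id ) + ( ( num ) + id ) ) $]
Step 4: reduce T->F. Stack=[( T] ptr=2 lookahead=+ remaining=[+ ( id ) + ( ( num ) + id ) ) $]
Step 5: reduce E->T. Stack=[( E] ptr=2 lookahead=+ remaining=[+ ( id ) + ( ( num ) + id ) ) $]
Step 6: shift +. Stack=[( E +] ptr=3 lookahead=( remaining=[( id ) + ( ( num ) + id ) ) $]
Step 7: shift (. Stack=[( E + (] ptr=4 lookahead=id remaining=[id ) + ( ( num ) + id ) ) $]
Step 8: shift id. Stack=[( E + ( id] ptr=5 lookahead=) remaining=[) + ( ( num ) + id ) ) $]
Step 9: reduce F->id. Stack=[( E + ( F] ptr=5 lookahead=) remaining=[) + ( ( num ) + id ) ) $]
Step 10: reduce T->F. Stack=[( E + ( T] ptr=5 lookahead=) remaining=[) + ( ( num ) + id ) ) $]
Step 11: reduce E->T. Stack=[( E + ( E] ptr=5 lookahead=) remaining=[) + ( ( num ) + id ) ) $]
Step 12: shift ). Stack=[( E + ( E )] ptr=6 lookahead=+ remaining=[+ ( ( num ) + id ) ) $]
Step 13: reduce F->( E ). Stack=[( E + F] ptr=6 lookahead=+ remaining=[+ ( ( num ) + id ) ) $]
Step 14: reduce T->F. Stack=[( E + T] ptr=6 lookahead=+ remaining=[+ ( ( num ) + id ) ) $]
Step 15: reduce E->E + T. Stack=[( E] ptr=6 lookahead=+ remaining=[+ ( ( num ) + id ) ) $]
Step 16: shift +. Stack=[( E +] ptr=7 lookahead=( remaining=[( ( num ) + id ) ) $]
Step 17: shift (. Stack=[( E + (] ptr=8 lookahead=( remaining=[( num ) + id ) ) $]
Step 18: shift (. Stack=[( E + ( (] ptr=9 lookahead=num remaining=[num ) + id ) ) $]
Step 19: shift num. Stack=[( E + ( ( num] ptr=10 lookahead=) remaining=[) + id ) ) $]
Step 20: reduce F->num. Stack=[( E + ( ( F] ptr=10 lookahead=) remaining=[) + id ) ) $]
Step 21: reduce T->F. Stack=[( E + ( ( T] ptr=10 lookahead=) remaining=[) + id ) ) $]
Step 22: reduce E->T. Stack=[( E + ( ( E] ptr=10 lookahead=) remaining=[) + id ) ) $]
Step 23: shift ). Stack=[( E + ( ( E )] ptr=11 lookahead=+ remaining=[+ id ) ) $]
Step 24: reduce F->( E ). Stack=[( E + ( F] ptr=11 lookahead=+ remaining=[+ id ) ) $]
Step 25: reduce T->F. Stack=[( E + ( T] ptr=11 lookahead=+ remaining=[+ id ) ) $]
Step 26: reduce E->T. Stack=[( E + ( E] ptr=11 lookahead=+ remaining=[+ id ) ) $]
Step 27: shift +. Stack=[( E + ( E +] ptr=12 lookahead=id remaining=[id ) ) $]
Step 28: shift id. Stack=[( E + ( E + id] ptr=13 lookahead=) remaining=[) ) $]
Step 29: reduce F->id. Stack=[( E + ( E + F] ptr=13 lookahead=) remaining=[) ) $]
Step 30: reduce T->F. Stack=[( E + ( E + T] ptr=13 lookahead=) remaining=[) ) $]
Step 31: reduce E->E + T. Stack=[( E + ( E] ptr=13 lookahead=) remaining=[) ) $]
Step 32: shift ). Stack=[( E + ( E )] ptr=14 lookahead=) remaining=[) $]
Step 33: reduce F->( E ). Stack=[( E + F] ptr=14 lookahead=) remaining=[) $]
Step 34: reduce T->F. Stack=[( E + T] ptr=14 lookahead=) remaining=[) $]
Step 35: reduce E->E + T. Stack=[( E] ptr=14 lookahead=) remaining=[) $]
Step 36: shift ). Stack=[( E )] ptr=15 lookahead=$ remaining=[$]
Step 37: reduce F->( E ). Stack=[F] ptr=15 lookahead=$ remaining=[$]
Step 38: reduce T->F. Stack=[T] ptr=15 lookahead=$ remaining=[$]
Step 39: reduce E->T. Stack=[E] ptr=15 lookahead=$ remaining=[$]
Step 40: accept. Stack=[E] ptr=15 lookahead=$ remaining=[$]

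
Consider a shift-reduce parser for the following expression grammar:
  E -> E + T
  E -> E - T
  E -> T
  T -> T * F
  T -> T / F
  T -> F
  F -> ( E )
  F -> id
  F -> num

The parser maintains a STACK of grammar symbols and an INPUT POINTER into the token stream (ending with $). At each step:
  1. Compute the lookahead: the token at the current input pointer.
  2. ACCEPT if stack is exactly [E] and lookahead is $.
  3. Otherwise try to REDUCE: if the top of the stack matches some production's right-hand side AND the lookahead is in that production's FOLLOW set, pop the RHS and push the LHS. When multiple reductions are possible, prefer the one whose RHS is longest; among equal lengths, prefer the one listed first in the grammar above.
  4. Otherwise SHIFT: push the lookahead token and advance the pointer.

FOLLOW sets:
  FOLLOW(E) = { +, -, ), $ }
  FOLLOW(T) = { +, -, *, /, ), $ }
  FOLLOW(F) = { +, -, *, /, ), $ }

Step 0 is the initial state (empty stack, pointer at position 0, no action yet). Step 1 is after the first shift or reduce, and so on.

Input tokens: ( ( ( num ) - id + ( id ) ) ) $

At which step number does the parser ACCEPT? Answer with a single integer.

Step 1: shift (. Stack=[(] ptr=1 lookahead=( remaining=[( ( num ) - id + ( id ) ) ) $]
Step 2: shift (. Stack=[( (] ptr=2 lookahead=( remaining=[( num ) - id + ( id ) ) ) $]
Step 3: shift (. Stack=[( ( (] ptr=3 lookahead=num remaining=[num ) - id + ( id ) ) ) $]
Step 4: shift num. Stack=[( ( ( num] ptr=4 lookahead=) remaining=[) - id + ( id ) ) ) $]
Step 5: reduce F->num. Stack=[( ( ( F] ptr=4 lookahead=) remaining=[) - id + ( id ) ) ) $]
Step 6: reduce T->F. Stack=[( ( ( T] ptr=4 lookahead=) remaining=[) - id + ( id ) ) ) $]
Step 7: reduce E->T. Stack=[( ( ( E] ptr=4 lookahead=) remaining=[) - id + ( id ) ) ) $]
Step 8: shift ). Stack=[( ( ( E )] ptr=5 lookahead=- remaining=[- id + ( id ) ) ) $]
Step 9: reduce F->( E ). Stack=[( ( F] ptr=5 lookahead=- remaining=[- id + ( id ) ) ) $]
Step 10: reduce T->F. Stack=[( ( T] ptr=5 lookahead=- remaining=[- id + ( id ) ) ) $]
Step 11: reduce E->T. Stack=[( ( E] ptr=5 lookahead=- remaining=[- id + ( id ) ) ) $]
Step 12: shift -. Stack=[( ( E -] ptr=6 lookahead=id remaining=[id + ( id ) ) ) $]
Step 13: shift id. Stack=[( ( E - id] ptr=7 lookahead=+ remaining=[+ ( id ) ) ) $]
Step 14: reduce F->id. Stack=[( ( E - F] ptr=7 lookahead=+ remaining=[+ ( id ) ) ) $]
Step 15: reduce T->F. Stack=[( ( E - T] ptr=7 lookahead=+ remaining=[+ ( id ) ) ) $]
Step 16: reduce E->E - T. Stack=[( ( E] ptr=7 lookahead=+ remaining=[+ ( id ) ) ) $]
Step 17: shift +. Stack=[( ( E +] ptr=8 lookahead=( remaining=[( id ) ) ) $]
Step 18: shift (. Stack=[( ( E + (] ptr=9 lookahead=id remaining=[id ) ) ) $]
Step 19: shift id. Stack=[( ( E + ( id] ptr=10 lookahead=) remaining=[) ) ) $]
Step 20: reduce F->id. Stack=[( ( E + ( F] ptr=10 lookahead=) remaining=[) ) ) $]
Step 21: reduce T->F. Stack=[( ( E + ( T] ptr=10 lookahead=) remaining=[) ) ) $]
Step 22: reduce E->T. Stack=[( ( E + ( E] ptr=10 lookahead=) remaining=[) ) ) $]
Step 23: shift ). Stack=[( ( E + ( E )] ptr=11 lookahead=) remaining=[) ) $]
Step 24: reduce F->( E ). Stack=[( ( E + F] ptr=11 lookahead=) remaining=[) ) $]
Step 25: reduce T->F. Stack=[( ( E + T] ptr=11 lookahead=) remaining=[) ) $]
Step 26: reduce E->E + T. Stack=[( ( E] ptr=11 lookahead=) remaining=[) ) $]
Step 27: shift ). Stack=[( ( E )] ptr=12 lookahead=) remaining=[) $]
Step 28: reduce F->( E ). Stack=[( F] ptr=12 lookahead=) remaining=[) $]
Step 29: reduce T->F. Stack=[( T] ptr=12 lookahead=) remaining=[) $]
Step 30: reduce E->T. Stack=[( E] ptr=12 lookahead=) remaining=[) $]
Step 31: shift ). Stack=[( E )] ptr=13 lookahead=$ remaining=[$]
Step 32: reduce F->( E ). Stack=[F] ptr=13 lookahead=$ remaining=[$]
Step 33: reduce T->F. Stack=[T] ptr=13 lookahead=$ remaining=[$]
Step 34: reduce E->T. Stack=[E] ptr=13 lookahead=$ remaining=[$]
Step 35: accept. Stack=[E] ptr=13 lookahead=$ remaining=[$]

Answer: 35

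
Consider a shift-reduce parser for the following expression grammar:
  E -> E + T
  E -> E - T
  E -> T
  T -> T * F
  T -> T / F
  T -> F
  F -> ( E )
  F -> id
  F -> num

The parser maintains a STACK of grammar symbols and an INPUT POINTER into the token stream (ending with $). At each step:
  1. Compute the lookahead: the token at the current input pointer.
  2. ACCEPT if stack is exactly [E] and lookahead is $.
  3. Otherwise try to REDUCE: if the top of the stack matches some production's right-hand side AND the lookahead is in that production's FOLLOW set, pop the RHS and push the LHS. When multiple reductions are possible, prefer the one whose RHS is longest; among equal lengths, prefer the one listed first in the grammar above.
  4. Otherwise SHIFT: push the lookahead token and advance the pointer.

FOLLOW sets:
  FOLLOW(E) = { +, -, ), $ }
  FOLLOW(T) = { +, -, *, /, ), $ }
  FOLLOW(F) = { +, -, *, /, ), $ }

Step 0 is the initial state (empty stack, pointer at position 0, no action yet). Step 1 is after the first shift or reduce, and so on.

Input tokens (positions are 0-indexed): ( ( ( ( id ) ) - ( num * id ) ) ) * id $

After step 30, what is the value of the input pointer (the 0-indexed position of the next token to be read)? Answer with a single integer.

Answer: 13

Derivation:
Step 1: shift (. Stack=[(] ptr=1 lookahead=( remaining=[( ( ( id ) ) - ( num * id ) ) ) * id $]
Step 2: shift (. Stack=[( (] ptr=2 lookahead=( remaining=[( ( id ) ) - ( num * id ) ) ) * id $]
Step 3: shift (. Stack=[( ( (] ptr=3 lookahead=( remaining=[( id ) ) - ( num * id ) ) ) * id $]
Step 4: shift (. Stack=[( ( ( (] ptr=4 lookahead=id remaining=[id ) ) - ( num * id ) ) ) * id $]
Step 5: shift id. Stack=[( ( ( ( id] ptr=5 lookahead=) remaining=[) ) - ( num * id ) ) ) * id $]
Step 6: reduce F->id. Stack=[( ( ( ( F] ptr=5 lookahead=) remaining=[) ) - ( num * id ) ) ) * id $]
Step 7: reduce T->F. Stack=[( ( ( ( T] ptr=5 lookahead=) remaining=[) ) - ( num * id ) ) ) * id $]
Step 8: reduce E->T. Stack=[( ( ( ( E] ptr=5 lookahead=) remaining=[) ) - ( num * id ) ) ) * id $]
Step 9: shift ). Stack=[( ( ( ( E )] ptr=6 lookahead=) remaining=[) - ( num * id ) ) ) * id $]
Step 10: reduce F->( E ). Stack=[( ( ( F] ptr=6 lookahead=) remaining=[) - ( num * id ) ) ) * id $]
Step 11: reduce T->F. Stack=[( ( ( T] ptr=6 lookahead=) remaining=[) - ( num * id ) ) ) * id $]
Step 12: reduce E->T. Stack=[( ( ( E] ptr=6 lookahead=) remaining=[) - ( num * id ) ) ) * id $]
Step 13: shift ). Stack=[( ( ( E )] ptr=7 lookahead=- remaining=[- ( num * id ) ) ) * id $]
Step 14: reduce F->( E ). Stack=[( ( F] ptr=7 lookahead=- remaining=[- ( num * id ) ) ) * id $]
Step 15: reduce T->F. Stack=[( ( T] ptr=7 lookahead=- remaining=[- ( num * id ) ) ) * id $]
Step 16: reduce E->T. Stack=[( ( E] ptr=7 lookahead=- remaining=[- ( num * id ) ) ) * id $]
Step 17: shift -. Stack=[( ( E -] ptr=8 lookahead=( remaining=[( num * id ) ) ) * id $]
Step 18: shift (. Stack=[( ( E - (] ptr=9 lookahead=num remaining=[num * id ) ) ) * id $]
Step 19: shift num. Stack=[( ( E - ( num] ptr=10 lookahead=* remaining=[* id ) ) ) * id $]
Step 20: reduce F->num. Stack=[( ( E - ( F] ptr=10 lookahead=* remaining=[* id ) ) ) * id $]
Step 21: reduce T->F. Stack=[( ( E - ( T] ptr=10 lookahead=* remaining=[* id ) ) ) * id $]
Step 22: shift *. Stack=[( ( E - ( T *] ptr=11 lookahead=id remaining=[id ) ) ) * id $]
Step 23: shift id. Stack=[( ( E - ( T * id] ptr=12 lookahead=) remaining=[) ) ) * id $]
Step 24: reduce F->id. Stack=[( ( E - ( T * F] ptr=12 lookahead=) remaining=[) ) ) * id $]
Step 25: reduce T->T * F. Stack=[( ( E - ( T] ptr=12 lookahead=) remaining=[) ) ) * id $]
Step 26: reduce E->T. Stack=[( ( E - ( E] ptr=12 lookahead=) remaining=[) ) ) * id $]
Step 27: shift ). Stack=[( ( E - ( E )] ptr=13 lookahead=) remaining=[) ) * id $]
Step 28: reduce F->( E ). Stack=[( ( E - F] ptr=13 lookahead=) remaining=[) ) * id $]
Step 29: reduce T->F. Stack=[( ( E - T] ptr=13 lookahead=) remaining=[) ) * id $]
Step 30: reduce E->E - T. Stack=[( ( E] ptr=13 lookahead=) remaining=[) ) * id $]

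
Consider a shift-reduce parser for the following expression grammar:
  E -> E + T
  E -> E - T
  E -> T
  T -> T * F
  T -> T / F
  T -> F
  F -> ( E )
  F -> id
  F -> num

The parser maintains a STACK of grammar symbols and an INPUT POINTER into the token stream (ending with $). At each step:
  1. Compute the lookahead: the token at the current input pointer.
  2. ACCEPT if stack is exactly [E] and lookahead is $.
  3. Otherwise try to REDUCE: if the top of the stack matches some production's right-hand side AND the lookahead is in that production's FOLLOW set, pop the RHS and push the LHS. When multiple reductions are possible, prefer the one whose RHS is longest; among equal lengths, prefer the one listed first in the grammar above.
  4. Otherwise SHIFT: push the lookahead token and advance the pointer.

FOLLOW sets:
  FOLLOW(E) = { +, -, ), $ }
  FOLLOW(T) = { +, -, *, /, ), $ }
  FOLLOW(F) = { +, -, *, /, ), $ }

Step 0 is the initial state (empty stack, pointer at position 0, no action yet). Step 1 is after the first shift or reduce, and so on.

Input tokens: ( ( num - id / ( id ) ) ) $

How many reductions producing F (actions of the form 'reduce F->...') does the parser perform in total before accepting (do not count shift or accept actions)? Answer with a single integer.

Answer: 6

Derivation:
Step 1: shift (. Stack=[(] ptr=1 lookahead=( remaining=[( num - id / ( id ) ) ) $]
Step 2: shift (. Stack=[( (] ptr=2 lookahead=num remaining=[num - id / ( id ) ) ) $]
Step 3: shift num. Stack=[( ( num] ptr=3 lookahead=- remaining=[- id / ( id ) ) ) $]
Step 4: reduce F->num. Stack=[( ( F] ptr=3 lookahead=- remaining=[- id / ( id ) ) ) $]
Step 5: reduce T->F. Stack=[( ( T] ptr=3 lookahead=- remaining=[- id / ( id ) ) ) $]
Step 6: reduce E->T. Stack=[( ( E] ptr=3 lookahead=- remaining=[- id / ( id ) ) ) $]
Step 7: shift -. Stack=[( ( E -] ptr=4 lookahead=id remaining=[id / ( id ) ) ) $]
Step 8: shift id. Stack=[( ( E - id] ptr=5 lookahead=/ remaining=[/ ( id ) ) ) $]
Step 9: reduce F->id. Stack=[( ( E - F] ptr=5 lookahead=/ remaining=[/ ( id ) ) ) $]
Step 10: reduce T->F. Stack=[( ( E - T] ptr=5 lookahead=/ remaining=[/ ( id ) ) ) $]
Step 11: shift /. Stack=[( ( E - T /] ptr=6 lookahead=( remaining=[( id ) ) ) $]
Step 12: shift (. Stack=[( ( E - T / (] ptr=7 lookahead=id remaining=[id ) ) ) $]
Step 13: shift id. Stack=[( ( E - T / ( id] ptr=8 lookahead=) remaining=[) ) ) $]
Step 14: reduce F->id. Stack=[( ( E - T / ( F] ptr=8 lookahead=) remaining=[) ) ) $]
Step 15: reduce T->F. Stack=[( ( E - T / ( T] ptr=8 lookahead=) remaining=[) ) ) $]
Step 16: reduce E->T. Stack=[( ( E - T / ( E] ptr=8 lookahead=) remaining=[) ) ) $]
Step 17: shift ). Stack=[( ( E - T / ( E )] ptr=9 lookahead=) remaining=[) ) $]
Step 18: reduce F->( E ). Stack=[( ( E - T / F] ptr=9 lookahead=) remaining=[) ) $]
Step 19: reduce T->T / F. Stack=[( ( E - T] ptr=9 lookahead=) remaining=[) ) $]
Step 20: reduce E->E - T. Stack=[( ( E] ptr=9 lookahead=) remaining=[) ) $]
Step 21: shift ). Stack=[( ( E )] ptr=10 lookahead=) remaining=[) $]
Step 22: reduce F->( E ). Stack=[( F] ptr=10 lookahead=) remaining=[) $]
Step 23: reduce T->F. Stack=[( T] ptr=10 lookahead=) remaining=[) $]
Step 24: reduce E->T. Stack=[( E] ptr=10 lookahead=) remaining=[) $]
Step 25: shift ). Stack=[( E )] ptr=11 lookahead=$ remaining=[$]
Step 26: reduce F->( E ). Stack=[F] ptr=11 lookahead=$ remaining=[$]
Step 27: reduce T->F. Stack=[T] ptr=11 lookahead=$ remaining=[$]
Step 28: reduce E->T. Stack=[E] ptr=11 lookahead=$ remaining=[$]
Step 29: accept. Stack=[E] ptr=11 lookahead=$ remaining=[$]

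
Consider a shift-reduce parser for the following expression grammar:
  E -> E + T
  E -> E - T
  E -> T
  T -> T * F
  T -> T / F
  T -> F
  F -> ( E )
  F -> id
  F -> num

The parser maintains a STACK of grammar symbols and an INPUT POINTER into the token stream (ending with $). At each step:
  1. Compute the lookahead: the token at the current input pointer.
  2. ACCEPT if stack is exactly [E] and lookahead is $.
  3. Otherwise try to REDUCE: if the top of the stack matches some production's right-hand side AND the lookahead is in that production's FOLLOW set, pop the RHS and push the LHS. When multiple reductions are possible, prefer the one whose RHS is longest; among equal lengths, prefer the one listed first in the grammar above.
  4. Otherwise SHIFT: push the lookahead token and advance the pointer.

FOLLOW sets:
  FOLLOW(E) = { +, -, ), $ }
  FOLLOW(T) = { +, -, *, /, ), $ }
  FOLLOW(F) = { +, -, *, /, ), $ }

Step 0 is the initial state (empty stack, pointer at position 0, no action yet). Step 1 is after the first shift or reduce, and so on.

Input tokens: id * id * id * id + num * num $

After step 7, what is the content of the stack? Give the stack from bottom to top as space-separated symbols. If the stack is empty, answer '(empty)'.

Answer: T

Derivation:
Step 1: shift id. Stack=[id] ptr=1 lookahead=* remaining=[* id * id * id + num * num $]
Step 2: reduce F->id. Stack=[F] ptr=1 lookahead=* remaining=[* id * id * id + num * num $]
Step 3: reduce T->F. Stack=[T] ptr=1 lookahead=* remaining=[* id * id * id + num * num $]
Step 4: shift *. Stack=[T *] ptr=2 lookahead=id remaining=[id * id * id + num * num $]
Step 5: shift id. Stack=[T * id] ptr=3 lookahead=* remaining=[* id * id + num * num $]
Step 6: reduce F->id. Stack=[T * F] ptr=3 lookahead=* remaining=[* id * id + num * num $]
Step 7: reduce T->T * F. Stack=[T] ptr=3 lookahead=* remaining=[* id * id + num * num $]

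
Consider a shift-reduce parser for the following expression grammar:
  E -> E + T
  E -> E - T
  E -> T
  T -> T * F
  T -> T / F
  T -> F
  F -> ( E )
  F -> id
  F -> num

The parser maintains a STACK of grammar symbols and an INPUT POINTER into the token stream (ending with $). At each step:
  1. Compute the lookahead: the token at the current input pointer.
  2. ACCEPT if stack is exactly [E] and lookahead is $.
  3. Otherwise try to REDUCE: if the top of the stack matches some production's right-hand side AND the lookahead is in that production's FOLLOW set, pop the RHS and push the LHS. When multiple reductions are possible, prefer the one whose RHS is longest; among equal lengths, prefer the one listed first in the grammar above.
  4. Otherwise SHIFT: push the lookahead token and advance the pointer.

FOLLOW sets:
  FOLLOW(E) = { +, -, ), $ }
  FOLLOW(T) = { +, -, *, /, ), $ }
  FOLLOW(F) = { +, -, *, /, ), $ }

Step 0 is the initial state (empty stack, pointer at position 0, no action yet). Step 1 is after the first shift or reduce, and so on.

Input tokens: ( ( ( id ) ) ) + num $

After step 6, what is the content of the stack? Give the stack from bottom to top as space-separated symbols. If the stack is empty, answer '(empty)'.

Step 1: shift (. Stack=[(] ptr=1 lookahead=( remaining=[( ( id ) ) ) + num $]
Step 2: shift (. Stack=[( (] ptr=2 lookahead=( remaining=[( id ) ) ) + num $]
Step 3: shift (. Stack=[( ( (] ptr=3 lookahead=id remaining=[id ) ) ) + num $]
Step 4: shift id. Stack=[( ( ( id] ptr=4 lookahead=) remaining=[) ) ) + num $]
Step 5: reduce F->id. Stack=[( ( ( F] ptr=4 lookahead=) remaining=[) ) ) + num $]
Step 6: reduce T->F. Stack=[( ( ( T] ptr=4 lookahead=) remaining=[) ) ) + num $]

Answer: ( ( ( T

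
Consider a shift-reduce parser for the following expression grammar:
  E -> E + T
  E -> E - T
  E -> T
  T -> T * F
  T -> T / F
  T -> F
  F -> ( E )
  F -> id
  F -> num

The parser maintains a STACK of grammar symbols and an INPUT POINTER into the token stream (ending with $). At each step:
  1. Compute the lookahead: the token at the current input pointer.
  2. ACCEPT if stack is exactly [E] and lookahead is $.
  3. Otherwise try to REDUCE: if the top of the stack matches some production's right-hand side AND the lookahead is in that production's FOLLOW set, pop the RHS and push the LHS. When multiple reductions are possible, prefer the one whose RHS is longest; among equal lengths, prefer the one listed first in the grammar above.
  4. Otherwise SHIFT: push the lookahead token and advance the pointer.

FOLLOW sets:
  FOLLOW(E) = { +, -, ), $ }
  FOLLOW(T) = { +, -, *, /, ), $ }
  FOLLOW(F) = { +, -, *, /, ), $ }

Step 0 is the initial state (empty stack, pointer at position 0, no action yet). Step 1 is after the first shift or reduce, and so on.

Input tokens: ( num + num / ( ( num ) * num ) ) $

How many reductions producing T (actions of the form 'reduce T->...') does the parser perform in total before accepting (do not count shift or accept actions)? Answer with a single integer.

Answer: 7

Derivation:
Step 1: shift (. Stack=[(] ptr=1 lookahead=num remaining=[num + num / ( ( num ) * num ) ) $]
Step 2: shift num. Stack=[( num] ptr=2 lookahead=+ remaining=[+ num / ( ( num ) * num ) ) $]
Step 3: reduce F->num. Stack=[( F] ptr=2 lookahead=+ remaining=[+ num / ( ( num ) * num ) ) $]
Step 4: reduce T->F. Stack=[( T] ptr=2 lookahead=+ remaining=[+ num / ( ( num ) * num ) ) $]
Step 5: reduce E->T. Stack=[( E] ptr=2 lookahead=+ remaining=[+ num / ( ( num ) * num ) ) $]
Step 6: shift +. Stack=[( E +] ptr=3 lookahead=num remaining=[num / ( ( num ) * num ) ) $]
Step 7: shift num. Stack=[( E + num] ptr=4 lookahead=/ remaining=[/ ( ( num ) * num ) ) $]
Step 8: reduce F->num. Stack=[( E + F] ptr=4 lookahead=/ remaining=[/ ( ( num ) * num ) ) $]
Step 9: reduce T->F. Stack=[( E + T] ptr=4 lookahead=/ remaining=[/ ( ( num ) * num ) ) $]
Step 10: shift /. Stack=[( E + T /] ptr=5 lookahead=( remaining=[( ( num ) * num ) ) $]
Step 11: shift (. Stack=[( E + T / (] ptr=6 lookahead=( remaining=[( num ) * num ) ) $]
Step 12: shift (. Stack=[( E + T / ( (] ptr=7 lookahead=num remaining=[num ) * num ) ) $]
Step 13: shift num. Stack=[( E + T / ( ( num] ptr=8 lookahead=) remaining=[) * num ) ) $]
Step 14: reduce F->num. Stack=[( E + T / ( ( F] ptr=8 lookahead=) remaining=[) * num ) ) $]
Step 15: reduce T->F. Stack=[( E + T / ( ( T] ptr=8 lookahead=) remaining=[) * num ) ) $]
Step 16: reduce E->T. Stack=[( E + T / ( ( E] ptr=8 lookahead=) remaining=[) * num ) ) $]
Step 17: shift ). Stack=[( E + T / ( ( E )] ptr=9 lookahead=* remaining=[* num ) ) $]
Step 18: reduce F->( E ). Stack=[( E + T / ( F] ptr=9 lookahead=* remaining=[* num ) ) $]
Step 19: reduce T->F. Stack=[( E + T / ( T] ptr=9 lookahead=* remaining=[* num ) ) $]
Step 20: shift *. Stack=[( E + T / ( T *] ptr=10 lookahead=num remaining=[num ) ) $]
Step 21: shift num. Stack=[( E + T / ( T * num] ptr=11 lookahead=) remaining=[) ) $]
Step 22: reduce F->num. Stack=[( E + T / ( T * F] ptr=11 lookahead=) remaining=[) ) $]
Step 23: reduce T->T * F. Stack=[( E + T / ( T] ptr=11 lookahead=) remaining=[) ) $]
Step 24: reduce E->T. Stack=[( E + T / ( E] ptr=11 lookahead=) remaining=[) ) $]
Step 25: shift ). Stack=[( E + T / ( E )] ptr=12 lookahead=) remaining=[) $]
Step 26: reduce F->( E ). Stack=[( E + T / F] ptr=12 lookahead=) remaining=[) $]
Step 27: reduce T->T / F. Stack=[( E + T] ptr=12 lookahead=) remaining=[) $]
Step 28: reduce E->E + T. Stack=[( E] ptr=12 lookahead=) remaining=[) $]
Step 29: shift ). Stack=[( E )] ptr=13 lookahead=$ remaining=[$]
Step 30: reduce F->( E ). Stack=[F] ptr=13 lookahead=$ remaining=[$]
Step 31: reduce T->F. Stack=[T] ptr=13 lookahead=$ remaining=[$]
Step 32: reduce E->T. Stack=[E] ptr=13 lookahead=$ remaining=[$]
Step 33: accept. Stack=[E] ptr=13 lookahead=$ remaining=[$]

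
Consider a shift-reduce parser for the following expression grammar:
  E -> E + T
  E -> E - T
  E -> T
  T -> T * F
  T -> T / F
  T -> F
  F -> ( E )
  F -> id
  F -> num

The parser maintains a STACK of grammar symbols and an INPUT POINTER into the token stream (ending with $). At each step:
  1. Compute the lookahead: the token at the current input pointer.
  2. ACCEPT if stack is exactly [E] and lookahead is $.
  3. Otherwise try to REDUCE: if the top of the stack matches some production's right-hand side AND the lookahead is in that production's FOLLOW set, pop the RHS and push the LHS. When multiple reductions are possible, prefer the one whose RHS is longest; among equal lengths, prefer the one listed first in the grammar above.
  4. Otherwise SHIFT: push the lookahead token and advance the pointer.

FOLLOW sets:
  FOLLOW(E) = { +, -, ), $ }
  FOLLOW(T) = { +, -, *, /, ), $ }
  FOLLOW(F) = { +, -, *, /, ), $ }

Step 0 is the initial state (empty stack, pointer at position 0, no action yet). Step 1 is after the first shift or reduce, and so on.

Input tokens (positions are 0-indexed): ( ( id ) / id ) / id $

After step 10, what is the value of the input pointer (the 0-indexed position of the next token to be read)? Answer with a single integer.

Step 1: shift (. Stack=[(] ptr=1 lookahead=( remaining=[( id ) / id ) / id $]
Step 2: shift (. Stack=[( (] ptr=2 lookahead=id remaining=[id ) / id ) / id $]
Step 3: shift id. Stack=[( ( id] ptr=3 lookahead=) remaining=[) / id ) / id $]
Step 4: reduce F->id. Stack=[( ( F] ptr=3 lookahead=) remaining=[) / id ) / id $]
Step 5: reduce T->F. Stack=[( ( T] ptr=3 lookahead=) remaining=[) / id ) / id $]
Step 6: reduce E->T. Stack=[( ( E] ptr=3 lookahead=) remaining=[) / id ) / id $]
Step 7: shift ). Stack=[( ( E )] ptr=4 lookahead=/ remaining=[/ id ) / id $]
Step 8: reduce F->( E ). Stack=[( F] ptr=4 lookahead=/ remaining=[/ id ) / id $]
Step 9: reduce T->F. Stack=[( T] ptr=4 lookahead=/ remaining=[/ id ) / id $]
Step 10: shift /. Stack=[( T /] ptr=5 lookahead=id remaining=[id ) / id $]

Answer: 5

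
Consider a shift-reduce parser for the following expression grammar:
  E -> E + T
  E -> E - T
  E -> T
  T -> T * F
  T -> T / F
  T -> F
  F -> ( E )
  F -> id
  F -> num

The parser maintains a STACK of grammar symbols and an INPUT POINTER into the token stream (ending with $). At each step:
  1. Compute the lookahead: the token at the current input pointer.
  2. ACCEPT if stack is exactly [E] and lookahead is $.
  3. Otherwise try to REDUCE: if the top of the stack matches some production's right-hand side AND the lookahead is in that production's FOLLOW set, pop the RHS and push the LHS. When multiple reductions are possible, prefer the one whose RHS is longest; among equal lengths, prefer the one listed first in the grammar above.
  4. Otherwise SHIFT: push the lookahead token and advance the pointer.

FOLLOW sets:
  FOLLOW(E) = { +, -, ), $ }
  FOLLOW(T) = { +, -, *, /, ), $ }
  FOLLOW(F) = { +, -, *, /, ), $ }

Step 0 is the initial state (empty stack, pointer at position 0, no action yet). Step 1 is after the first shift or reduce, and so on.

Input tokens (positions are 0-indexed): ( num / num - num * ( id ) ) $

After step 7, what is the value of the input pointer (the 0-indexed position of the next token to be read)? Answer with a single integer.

Step 1: shift (. Stack=[(] ptr=1 lookahead=num remaining=[num / num - num * ( id ) ) $]
Step 2: shift num. Stack=[( num] ptr=2 lookahead=/ remaining=[/ num - num * ( id ) ) $]
Step 3: reduce F->num. Stack=[( F] ptr=2 lookahead=/ remaining=[/ num - num * ( id ) ) $]
Step 4: reduce T->F. Stack=[( T] ptr=2 lookahead=/ remaining=[/ num - num * ( id ) ) $]
Step 5: shift /. Stack=[( T /] ptr=3 lookahead=num remaining=[num - num * ( id ) ) $]
Step 6: shift num. Stack=[( T / num] ptr=4 lookahead=- remaining=[- num * ( id ) ) $]
Step 7: reduce F->num. Stack=[( T / F] ptr=4 lookahead=- remaining=[- num * ( id ) ) $]

Answer: 4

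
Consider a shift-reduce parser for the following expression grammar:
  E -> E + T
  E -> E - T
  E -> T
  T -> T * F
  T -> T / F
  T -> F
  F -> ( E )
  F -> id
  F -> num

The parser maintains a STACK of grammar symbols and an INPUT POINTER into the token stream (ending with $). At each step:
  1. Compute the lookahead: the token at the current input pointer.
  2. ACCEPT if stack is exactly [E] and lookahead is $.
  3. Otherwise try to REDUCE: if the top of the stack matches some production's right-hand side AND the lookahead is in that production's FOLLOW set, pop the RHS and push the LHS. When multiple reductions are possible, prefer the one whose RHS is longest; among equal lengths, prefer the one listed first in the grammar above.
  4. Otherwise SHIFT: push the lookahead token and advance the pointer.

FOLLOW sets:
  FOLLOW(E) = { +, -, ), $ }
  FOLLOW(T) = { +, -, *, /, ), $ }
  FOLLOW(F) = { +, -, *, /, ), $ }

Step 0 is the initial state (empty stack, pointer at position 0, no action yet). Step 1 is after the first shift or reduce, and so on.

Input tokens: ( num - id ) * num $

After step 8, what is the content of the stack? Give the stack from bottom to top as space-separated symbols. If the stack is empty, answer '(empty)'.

Answer: ( E - F

Derivation:
Step 1: shift (. Stack=[(] ptr=1 lookahead=num remaining=[num - id ) * num $]
Step 2: shift num. Stack=[( num] ptr=2 lookahead=- remaining=[- id ) * num $]
Step 3: reduce F->num. Stack=[( F] ptr=2 lookahead=- remaining=[- id ) * num $]
Step 4: reduce T->F. Stack=[( T] ptr=2 lookahead=- remaining=[- id ) * num $]
Step 5: reduce E->T. Stack=[( E] ptr=2 lookahead=- remaining=[- id ) * num $]
Step 6: shift -. Stack=[( E -] ptr=3 lookahead=id remaining=[id ) * num $]
Step 7: shift id. Stack=[( E - id] ptr=4 lookahead=) remaining=[) * num $]
Step 8: reduce F->id. Stack=[( E - F] ptr=4 lookahead=) remaining=[) * num $]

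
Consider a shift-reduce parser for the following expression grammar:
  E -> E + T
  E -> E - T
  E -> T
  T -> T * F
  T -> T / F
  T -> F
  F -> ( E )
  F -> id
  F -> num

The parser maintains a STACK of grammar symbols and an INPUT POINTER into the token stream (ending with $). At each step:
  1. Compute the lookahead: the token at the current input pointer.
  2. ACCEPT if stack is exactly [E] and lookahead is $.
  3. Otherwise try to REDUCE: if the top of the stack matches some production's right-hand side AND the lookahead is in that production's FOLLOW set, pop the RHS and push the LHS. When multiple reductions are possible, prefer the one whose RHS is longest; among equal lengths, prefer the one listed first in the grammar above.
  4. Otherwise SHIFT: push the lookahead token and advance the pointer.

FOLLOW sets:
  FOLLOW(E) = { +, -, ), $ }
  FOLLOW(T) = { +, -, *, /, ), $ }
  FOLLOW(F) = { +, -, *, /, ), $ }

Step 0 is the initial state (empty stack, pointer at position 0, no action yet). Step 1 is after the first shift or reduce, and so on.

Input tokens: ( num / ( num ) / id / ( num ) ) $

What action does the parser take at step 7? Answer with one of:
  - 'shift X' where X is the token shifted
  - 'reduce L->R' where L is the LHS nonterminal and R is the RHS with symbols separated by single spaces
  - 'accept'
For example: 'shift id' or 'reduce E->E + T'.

Answer: shift num

Derivation:
Step 1: shift (. Stack=[(] ptr=1 lookahead=num remaining=[num / ( num ) / id / ( num ) ) $]
Step 2: shift num. Stack=[( num] ptr=2 lookahead=/ remaining=[/ ( num ) / id / ( num ) ) $]
Step 3: reduce F->num. Stack=[( F] ptr=2 lookahead=/ remaining=[/ ( num ) / id / ( num ) ) $]
Step 4: reduce T->F. Stack=[( T] ptr=2 lookahead=/ remaining=[/ ( num ) / id / ( num ) ) $]
Step 5: shift /. Stack=[( T /] ptr=3 lookahead=( remaining=[( num ) / id / ( num ) ) $]
Step 6: shift (. Stack=[( T / (] ptr=4 lookahead=num remaining=[num ) / id / ( num ) ) $]
Step 7: shift num. Stack=[( T / ( num] ptr=5 lookahead=) remaining=[) / id / ( num ) ) $]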